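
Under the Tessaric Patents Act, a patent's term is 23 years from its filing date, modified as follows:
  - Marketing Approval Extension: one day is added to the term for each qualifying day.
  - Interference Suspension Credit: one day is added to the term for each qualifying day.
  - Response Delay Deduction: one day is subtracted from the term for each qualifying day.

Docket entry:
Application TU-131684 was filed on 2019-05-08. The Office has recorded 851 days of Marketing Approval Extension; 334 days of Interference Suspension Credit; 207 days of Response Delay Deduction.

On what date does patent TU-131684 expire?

Base term: filing date + 23 years → 8 May 2042.
Marketing Approval Extension: +851 days → 5 September 2044.
Interference Suspension Credit: +334 days → 5 August 2045.
Response Delay Deduction: −207 days → 10 January 2045.

January 10, 2045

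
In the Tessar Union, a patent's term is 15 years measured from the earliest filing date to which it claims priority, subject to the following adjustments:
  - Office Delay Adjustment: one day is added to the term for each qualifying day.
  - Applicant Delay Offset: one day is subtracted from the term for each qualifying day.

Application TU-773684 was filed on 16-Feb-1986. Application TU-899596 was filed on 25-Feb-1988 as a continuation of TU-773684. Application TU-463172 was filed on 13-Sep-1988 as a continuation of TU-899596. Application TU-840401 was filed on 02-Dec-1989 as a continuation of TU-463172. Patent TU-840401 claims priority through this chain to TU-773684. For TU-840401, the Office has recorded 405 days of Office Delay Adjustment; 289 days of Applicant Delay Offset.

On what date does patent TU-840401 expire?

2001-06-12

Earliest priority filing: 16 February 1986.
Base term: 16 February 1986 + 15 years → 16 February 2001.
Office Delay Adjustment: +405 days → 28 March 2002.
Applicant Delay Offset: −289 days → 12 June 2001.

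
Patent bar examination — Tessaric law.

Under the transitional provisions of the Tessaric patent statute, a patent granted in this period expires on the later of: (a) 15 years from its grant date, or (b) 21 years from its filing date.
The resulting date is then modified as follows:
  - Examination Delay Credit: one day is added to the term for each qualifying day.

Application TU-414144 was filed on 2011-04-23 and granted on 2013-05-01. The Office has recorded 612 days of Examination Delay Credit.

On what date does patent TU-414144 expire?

(a) grant + 15 years → 1 May 2028.
(b) filing + 21 years → 23 April 2032.
Later of the two: 23 April 2032.
Examination Delay Credit: +612 days → 26 December 2033.

2033-12-26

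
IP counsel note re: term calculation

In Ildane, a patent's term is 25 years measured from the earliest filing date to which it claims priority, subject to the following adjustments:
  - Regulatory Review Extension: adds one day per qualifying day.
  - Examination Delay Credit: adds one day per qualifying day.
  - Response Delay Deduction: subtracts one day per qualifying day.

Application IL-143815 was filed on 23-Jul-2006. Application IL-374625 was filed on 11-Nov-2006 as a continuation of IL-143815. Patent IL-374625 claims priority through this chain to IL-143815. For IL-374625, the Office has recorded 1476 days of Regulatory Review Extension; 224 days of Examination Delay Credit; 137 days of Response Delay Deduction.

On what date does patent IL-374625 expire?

Earliest priority filing: 23 July 2006.
Base term: 23 July 2006 + 25 years → 23 July 2031.
Regulatory Review Extension: +1476 days → 7 August 2035.
Examination Delay Credit: +224 days → 18 March 2036.
Response Delay Deduction: −137 days → 2 November 2035.

November 2, 2035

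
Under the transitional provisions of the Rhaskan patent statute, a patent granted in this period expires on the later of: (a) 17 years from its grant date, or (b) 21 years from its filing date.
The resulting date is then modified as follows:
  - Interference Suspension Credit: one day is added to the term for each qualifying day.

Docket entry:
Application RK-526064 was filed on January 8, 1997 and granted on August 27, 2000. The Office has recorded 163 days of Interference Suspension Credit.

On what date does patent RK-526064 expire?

(a) grant + 17 years → 27 August 2017.
(b) filing + 21 years → 8 January 2018.
Later of the two: 8 January 2018.
Interference Suspension Credit: +163 days → 20 June 2018.

June 20, 2018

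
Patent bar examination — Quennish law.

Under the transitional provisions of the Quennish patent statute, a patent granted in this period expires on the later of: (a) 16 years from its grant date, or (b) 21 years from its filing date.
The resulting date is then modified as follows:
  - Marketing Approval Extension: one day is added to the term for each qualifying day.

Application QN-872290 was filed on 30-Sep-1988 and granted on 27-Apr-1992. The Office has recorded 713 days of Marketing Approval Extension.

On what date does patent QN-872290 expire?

(a) grant + 16 years → 27 April 2008.
(b) filing + 21 years → 30 September 2009.
Later of the two: 30 September 2009.
Marketing Approval Extension: +713 days → 13 September 2011.

2011-09-13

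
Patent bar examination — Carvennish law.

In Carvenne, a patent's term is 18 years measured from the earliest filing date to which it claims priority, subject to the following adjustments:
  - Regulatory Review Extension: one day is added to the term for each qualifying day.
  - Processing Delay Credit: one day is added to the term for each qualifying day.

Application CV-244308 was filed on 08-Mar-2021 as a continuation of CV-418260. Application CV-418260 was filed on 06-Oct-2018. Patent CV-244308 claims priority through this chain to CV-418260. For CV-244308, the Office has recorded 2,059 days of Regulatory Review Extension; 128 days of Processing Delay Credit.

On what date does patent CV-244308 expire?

Earliest priority filing: 6 October 2018.
Base term: 6 October 2018 + 18 years → 6 October 2036.
Regulatory Review Extension: +2059 days → 27 May 2042.
Processing Delay Credit: +128 days → 2 October 2042.

October 2, 2042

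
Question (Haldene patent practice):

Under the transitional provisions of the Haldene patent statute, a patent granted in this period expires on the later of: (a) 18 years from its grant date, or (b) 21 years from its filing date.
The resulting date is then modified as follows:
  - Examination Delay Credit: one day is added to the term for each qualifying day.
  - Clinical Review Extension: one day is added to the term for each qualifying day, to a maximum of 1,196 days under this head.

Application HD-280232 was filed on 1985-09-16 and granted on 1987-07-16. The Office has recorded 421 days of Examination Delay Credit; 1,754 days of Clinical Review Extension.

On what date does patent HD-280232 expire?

(a) grant + 18 years → 16 July 2005.
(b) filing + 21 years → 16 September 2006.
Later of the two: 16 September 2006.
Examination Delay Credit: +421 days → 11 November 2007.
Clinical Review Extension: 1754 days claimed exceeds the 1196-day cap, so +1196 days → 19 February 2011.

February 19, 2011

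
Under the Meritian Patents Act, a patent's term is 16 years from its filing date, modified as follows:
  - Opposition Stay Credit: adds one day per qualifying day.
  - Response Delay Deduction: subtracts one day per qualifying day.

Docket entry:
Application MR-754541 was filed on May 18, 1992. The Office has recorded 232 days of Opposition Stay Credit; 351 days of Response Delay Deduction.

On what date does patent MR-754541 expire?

January 20, 2008

Base term: filing date + 16 years → 18 May 2008.
Opposition Stay Credit: +232 days → 5 January 2009.
Response Delay Deduction: −351 days → 20 January 2008.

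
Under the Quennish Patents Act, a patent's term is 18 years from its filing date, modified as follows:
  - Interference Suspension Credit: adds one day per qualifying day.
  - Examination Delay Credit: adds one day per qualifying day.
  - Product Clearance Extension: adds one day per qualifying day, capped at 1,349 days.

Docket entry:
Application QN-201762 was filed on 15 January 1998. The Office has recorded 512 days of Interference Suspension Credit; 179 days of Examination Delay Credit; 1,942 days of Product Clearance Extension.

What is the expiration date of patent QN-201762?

Base term: filing date + 18 years → 15 January 2016.
Interference Suspension Credit: +512 days → 10 June 2017.
Examination Delay Credit: +179 days → 6 December 2017.
Product Clearance Extension: 1942 days claimed exceeds the 1349-day cap, so +1349 days → 16 August 2021.

2021-08-16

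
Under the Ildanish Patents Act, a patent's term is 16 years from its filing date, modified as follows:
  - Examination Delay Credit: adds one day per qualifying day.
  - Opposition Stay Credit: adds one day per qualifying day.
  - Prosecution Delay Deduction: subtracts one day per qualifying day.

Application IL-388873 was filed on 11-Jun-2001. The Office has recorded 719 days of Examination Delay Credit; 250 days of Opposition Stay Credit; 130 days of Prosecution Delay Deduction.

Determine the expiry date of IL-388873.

Base term: filing date + 16 years → 11 June 2017.
Examination Delay Credit: +719 days → 31 May 2019.
Opposition Stay Credit: +250 days → 5 February 2020.
Prosecution Delay Deduction: −130 days → 28 September 2019.

September 28, 2019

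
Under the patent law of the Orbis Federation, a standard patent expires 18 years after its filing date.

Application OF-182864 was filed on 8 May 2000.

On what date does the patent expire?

Filing date + 18 years → 8 May 2018.

2018-05-08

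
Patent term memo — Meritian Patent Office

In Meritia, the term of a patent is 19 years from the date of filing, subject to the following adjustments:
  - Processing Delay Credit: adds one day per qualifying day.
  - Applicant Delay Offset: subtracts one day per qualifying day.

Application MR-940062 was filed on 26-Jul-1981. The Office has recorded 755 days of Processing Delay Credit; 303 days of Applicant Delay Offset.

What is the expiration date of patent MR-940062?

Base term: filing date + 19 years → 26 July 2000.
Processing Delay Credit: +755 days → 20 August 2002.
Applicant Delay Offset: −303 days → 21 October 2001.

October 21, 2001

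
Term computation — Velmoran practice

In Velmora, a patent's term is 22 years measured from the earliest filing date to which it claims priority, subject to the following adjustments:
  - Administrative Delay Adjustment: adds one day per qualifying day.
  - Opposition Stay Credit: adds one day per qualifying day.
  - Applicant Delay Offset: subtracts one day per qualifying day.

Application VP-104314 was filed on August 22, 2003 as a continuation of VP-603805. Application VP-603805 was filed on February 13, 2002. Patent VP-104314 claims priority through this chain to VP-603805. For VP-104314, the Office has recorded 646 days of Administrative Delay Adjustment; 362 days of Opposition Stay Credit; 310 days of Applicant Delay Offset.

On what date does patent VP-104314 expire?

2026-01-11

Earliest priority filing: 13 February 2002.
Base term: 13 February 2002 + 22 years → 13 February 2024.
Administrative Delay Adjustment: +646 days → 20 November 2025.
Opposition Stay Credit: +362 days → 17 November 2026.
Applicant Delay Offset: −310 days → 11 January 2026.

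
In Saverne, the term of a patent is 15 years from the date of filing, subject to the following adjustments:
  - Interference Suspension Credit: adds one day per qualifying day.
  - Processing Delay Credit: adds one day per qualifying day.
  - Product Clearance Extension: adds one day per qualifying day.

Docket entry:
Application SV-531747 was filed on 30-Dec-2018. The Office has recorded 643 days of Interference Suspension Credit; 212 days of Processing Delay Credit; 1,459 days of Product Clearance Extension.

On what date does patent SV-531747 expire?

Base term: filing date + 15 years → 30 December 2033.
Interference Suspension Credit: +643 days → 4 October 2035.
Processing Delay Credit: +212 days → 3 May 2036.
Product Clearance Extension: +1459 days → 1 May 2040.

2040-05-01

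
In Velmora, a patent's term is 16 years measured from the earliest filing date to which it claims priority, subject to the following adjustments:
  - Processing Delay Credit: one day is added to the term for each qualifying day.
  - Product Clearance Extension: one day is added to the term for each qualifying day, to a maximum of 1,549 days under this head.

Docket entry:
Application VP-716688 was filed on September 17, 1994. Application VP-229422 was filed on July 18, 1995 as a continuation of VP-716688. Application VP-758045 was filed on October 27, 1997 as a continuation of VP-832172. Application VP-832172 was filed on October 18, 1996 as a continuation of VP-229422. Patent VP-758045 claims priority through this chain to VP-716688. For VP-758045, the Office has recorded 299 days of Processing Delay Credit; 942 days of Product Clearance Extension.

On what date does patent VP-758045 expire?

2014-02-09

Earliest priority filing: 17 September 1994.
Base term: 17 September 1994 + 16 years → 17 September 2010.
Processing Delay Credit: +299 days → 13 July 2011.
Product Clearance Extension: 942 days (within the 1549-day cap) → +942 days → 9 February 2014.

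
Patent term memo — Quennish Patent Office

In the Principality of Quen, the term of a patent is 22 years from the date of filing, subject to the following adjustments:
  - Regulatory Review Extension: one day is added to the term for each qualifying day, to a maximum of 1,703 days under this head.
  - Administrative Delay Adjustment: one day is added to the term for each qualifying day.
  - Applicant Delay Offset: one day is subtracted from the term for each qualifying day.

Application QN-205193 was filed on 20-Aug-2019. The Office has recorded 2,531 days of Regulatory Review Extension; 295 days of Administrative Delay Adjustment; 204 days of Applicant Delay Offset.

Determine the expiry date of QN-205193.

July 19, 2046

Base term: filing date + 22 years → 20 August 2041.
Regulatory Review Extension: 2531 days claimed exceeds the 1703-day cap, so +1703 days → 19 April 2046.
Administrative Delay Adjustment: +295 days → 8 February 2047.
Applicant Delay Offset: −204 days → 19 July 2046.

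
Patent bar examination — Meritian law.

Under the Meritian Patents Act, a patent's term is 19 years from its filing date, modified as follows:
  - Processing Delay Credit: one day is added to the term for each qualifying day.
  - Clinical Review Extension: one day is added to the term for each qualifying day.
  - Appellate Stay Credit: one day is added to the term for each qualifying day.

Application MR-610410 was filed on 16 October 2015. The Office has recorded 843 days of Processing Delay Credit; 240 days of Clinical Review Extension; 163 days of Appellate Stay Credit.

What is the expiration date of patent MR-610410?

Base term: filing date + 19 years → 16 October 2034.
Processing Delay Credit: +843 days → 5 February 2037.
Clinical Review Extension: +240 days → 3 October 2037.
Appellate Stay Credit: +163 days → 15 March 2038.

2038-03-15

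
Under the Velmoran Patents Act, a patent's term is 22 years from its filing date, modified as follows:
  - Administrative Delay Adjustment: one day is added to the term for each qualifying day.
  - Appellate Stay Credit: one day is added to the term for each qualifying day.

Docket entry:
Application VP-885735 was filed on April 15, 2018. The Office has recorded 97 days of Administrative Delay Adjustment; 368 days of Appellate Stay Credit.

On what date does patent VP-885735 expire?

Base term: filing date + 22 years → 15 April 2040.
Administrative Delay Adjustment: +97 days → 21 July 2040.
Appellate Stay Credit: +368 days → 24 July 2041.

2041-07-24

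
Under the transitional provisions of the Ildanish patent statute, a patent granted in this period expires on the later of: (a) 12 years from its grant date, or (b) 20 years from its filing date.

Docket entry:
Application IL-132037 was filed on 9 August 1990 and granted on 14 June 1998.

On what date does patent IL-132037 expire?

August 9, 2010

(a) grant + 12 years → 14 June 2010.
(b) filing + 20 years → 9 August 2010.
Later of the two: 9 August 2010.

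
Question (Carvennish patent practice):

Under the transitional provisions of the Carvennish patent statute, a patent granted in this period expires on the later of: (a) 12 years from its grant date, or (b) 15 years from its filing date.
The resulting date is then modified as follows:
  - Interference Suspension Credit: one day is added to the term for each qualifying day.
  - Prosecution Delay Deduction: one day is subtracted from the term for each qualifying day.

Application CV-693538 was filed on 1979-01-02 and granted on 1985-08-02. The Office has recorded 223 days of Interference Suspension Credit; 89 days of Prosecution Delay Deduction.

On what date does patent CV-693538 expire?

(a) grant + 12 years → 2 August 1997.
(b) filing + 15 years → 2 January 1994.
Later of the two: 2 August 1997.
Interference Suspension Credit: +223 days → 13 March 1998.
Prosecution Delay Deduction: −89 days → 14 December 1997.

December 14, 1997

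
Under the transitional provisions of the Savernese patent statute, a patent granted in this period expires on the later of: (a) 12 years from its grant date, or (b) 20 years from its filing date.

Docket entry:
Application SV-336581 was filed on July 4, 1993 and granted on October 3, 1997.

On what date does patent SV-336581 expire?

July 4, 2013

(a) grant + 12 years → 3 October 2009.
(b) filing + 20 years → 4 July 2013.
Later of the two: 4 July 2013.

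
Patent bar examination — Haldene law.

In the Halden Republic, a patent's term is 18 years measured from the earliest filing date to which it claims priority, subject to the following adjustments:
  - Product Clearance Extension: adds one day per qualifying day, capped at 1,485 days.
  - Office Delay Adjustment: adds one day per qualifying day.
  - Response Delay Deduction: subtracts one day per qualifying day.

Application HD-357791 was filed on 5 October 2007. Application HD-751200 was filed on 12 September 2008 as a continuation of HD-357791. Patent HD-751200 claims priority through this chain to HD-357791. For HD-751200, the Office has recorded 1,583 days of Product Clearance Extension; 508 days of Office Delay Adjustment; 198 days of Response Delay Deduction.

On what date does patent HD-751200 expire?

Earliest priority filing: 5 October 2007.
Base term: 5 October 2007 + 18 years → 5 October 2025.
Product Clearance Extension: 1583 days claimed exceeds the 1485-day cap, so +1485 days → 29 October 2029.
Office Delay Adjustment: +508 days → 21 March 2031.
Response Delay Deduction: −198 days → 4 September 2030.

September 4, 2030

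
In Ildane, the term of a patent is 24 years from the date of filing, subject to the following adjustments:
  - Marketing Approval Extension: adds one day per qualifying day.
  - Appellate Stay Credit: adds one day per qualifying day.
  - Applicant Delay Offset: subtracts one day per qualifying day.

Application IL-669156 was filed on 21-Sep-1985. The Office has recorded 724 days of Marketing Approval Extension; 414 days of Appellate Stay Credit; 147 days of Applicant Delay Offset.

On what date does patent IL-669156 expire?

2012-06-08

Base term: filing date + 24 years → 21 September 2009.
Marketing Approval Extension: +724 days → 15 September 2011.
Appellate Stay Credit: +414 days → 2 November 2012.
Applicant Delay Offset: −147 days → 8 June 2012.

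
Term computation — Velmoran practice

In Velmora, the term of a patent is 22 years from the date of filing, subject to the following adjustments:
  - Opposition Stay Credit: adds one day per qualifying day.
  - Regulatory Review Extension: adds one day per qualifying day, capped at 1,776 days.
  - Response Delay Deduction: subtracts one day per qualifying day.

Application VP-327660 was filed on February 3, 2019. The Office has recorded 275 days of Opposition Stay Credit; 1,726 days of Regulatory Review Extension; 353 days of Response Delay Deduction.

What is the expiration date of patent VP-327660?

2045-08-09

Base term: filing date + 22 years → 3 February 2041.
Opposition Stay Credit: +275 days → 5 November 2041.
Regulatory Review Extension: 1726 days (within the 1776-day cap) → +1726 days → 28 July 2046.
Response Delay Deduction: −353 days → 9 August 2045.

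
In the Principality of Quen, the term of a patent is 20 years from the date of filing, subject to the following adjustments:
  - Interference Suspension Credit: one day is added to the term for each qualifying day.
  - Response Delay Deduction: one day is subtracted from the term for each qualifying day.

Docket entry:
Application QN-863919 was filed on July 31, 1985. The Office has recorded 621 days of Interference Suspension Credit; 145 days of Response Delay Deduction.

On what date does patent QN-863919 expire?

November 19, 2006

Base term: filing date + 20 years → 31 July 2005.
Interference Suspension Credit: +621 days → 13 April 2007.
Response Delay Deduction: −145 days → 19 November 2006.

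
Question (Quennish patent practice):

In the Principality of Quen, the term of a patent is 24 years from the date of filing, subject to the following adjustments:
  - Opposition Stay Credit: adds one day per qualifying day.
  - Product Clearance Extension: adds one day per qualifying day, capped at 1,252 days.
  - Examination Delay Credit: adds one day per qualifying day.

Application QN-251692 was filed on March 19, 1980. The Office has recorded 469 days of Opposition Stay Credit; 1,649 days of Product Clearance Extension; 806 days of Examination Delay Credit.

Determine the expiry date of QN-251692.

February 18, 2011

Base term: filing date + 24 years → 19 March 2004.
Opposition Stay Credit: +469 days → 1 July 2005.
Product Clearance Extension: 1649 days claimed exceeds the 1252-day cap, so +1252 days → 4 December 2008.
Examination Delay Credit: +806 days → 18 February 2011.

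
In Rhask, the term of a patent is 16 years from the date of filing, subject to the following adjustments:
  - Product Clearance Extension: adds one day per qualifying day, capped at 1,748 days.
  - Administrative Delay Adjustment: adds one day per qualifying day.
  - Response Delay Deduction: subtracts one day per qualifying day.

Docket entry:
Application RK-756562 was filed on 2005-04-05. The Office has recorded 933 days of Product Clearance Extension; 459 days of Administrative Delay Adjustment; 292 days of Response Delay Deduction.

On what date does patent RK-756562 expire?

2024-04-09

Base term: filing date + 16 years → 5 April 2021.
Product Clearance Extension: 933 days (within the 1748-day cap) → +933 days → 25 October 2023.
Administrative Delay Adjustment: +459 days → 26 January 2025.
Response Delay Deduction: −292 days → 9 April 2024.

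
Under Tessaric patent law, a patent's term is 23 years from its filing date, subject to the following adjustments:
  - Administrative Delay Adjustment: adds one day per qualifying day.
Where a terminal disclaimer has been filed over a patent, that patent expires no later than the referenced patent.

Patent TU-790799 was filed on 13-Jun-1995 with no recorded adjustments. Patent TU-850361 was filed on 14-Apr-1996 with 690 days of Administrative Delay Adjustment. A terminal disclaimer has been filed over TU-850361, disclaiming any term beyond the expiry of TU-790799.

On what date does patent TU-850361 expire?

Natural term of TU-850361:
  Base: filing + 23 years → 14 April 2019.
  Administrative Delay Adjustment: +690 days → 4 March 2021.
Expiry of referenced patent TU-790799:
  Base: filing + 23 years → 13 June 2018.
Terminal disclaimer: TU-850361 expires on the earlier of 4 March 2021 and 13 June 2018.

2018-06-13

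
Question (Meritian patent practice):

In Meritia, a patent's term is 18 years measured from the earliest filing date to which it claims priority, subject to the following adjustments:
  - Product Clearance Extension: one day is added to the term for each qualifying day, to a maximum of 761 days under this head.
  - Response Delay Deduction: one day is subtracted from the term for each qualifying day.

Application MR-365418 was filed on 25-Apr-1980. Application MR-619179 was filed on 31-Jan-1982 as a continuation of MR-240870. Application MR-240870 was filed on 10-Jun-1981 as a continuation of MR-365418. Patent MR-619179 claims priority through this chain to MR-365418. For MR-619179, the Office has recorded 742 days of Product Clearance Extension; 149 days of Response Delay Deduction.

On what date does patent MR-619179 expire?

Earliest priority filing: 25 April 1980.
Base term: 25 April 1980 + 18 years → 25 April 1998.
Product Clearance Extension: 742 days (within the 761-day cap) → +742 days → 6 May 2000.
Response Delay Deduction: −149 days → 9 December 1999.

1999-12-09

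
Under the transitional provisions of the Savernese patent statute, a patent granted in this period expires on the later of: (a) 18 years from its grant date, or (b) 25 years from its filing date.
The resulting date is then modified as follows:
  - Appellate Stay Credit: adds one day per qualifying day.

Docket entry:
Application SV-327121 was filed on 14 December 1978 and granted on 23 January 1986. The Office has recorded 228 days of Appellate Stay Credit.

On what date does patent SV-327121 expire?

(a) grant + 18 years → 23 January 2004.
(b) filing + 25 years → 14 December 2003.
Later of the two: 23 January 2004.
Appellate Stay Credit: +228 days → 7 September 2004.

2004-09-07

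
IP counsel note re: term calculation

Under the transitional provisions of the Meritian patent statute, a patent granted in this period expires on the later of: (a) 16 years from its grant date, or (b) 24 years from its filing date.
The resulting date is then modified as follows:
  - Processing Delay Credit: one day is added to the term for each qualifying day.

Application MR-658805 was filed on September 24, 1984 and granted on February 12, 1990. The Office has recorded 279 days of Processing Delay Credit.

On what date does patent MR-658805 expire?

2009-06-30

(a) grant + 16 years → 12 February 2006.
(b) filing + 24 years → 24 September 2008.
Later of the two: 24 September 2008.
Processing Delay Credit: +279 days → 30 June 2009.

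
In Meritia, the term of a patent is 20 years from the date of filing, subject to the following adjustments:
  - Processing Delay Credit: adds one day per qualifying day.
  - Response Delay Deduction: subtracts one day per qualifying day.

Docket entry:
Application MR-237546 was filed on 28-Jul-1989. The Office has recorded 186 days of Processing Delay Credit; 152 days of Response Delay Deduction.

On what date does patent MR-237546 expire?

2009-08-31

Base term: filing date + 20 years → 28 July 2009.
Processing Delay Credit: +186 days → 30 January 2010.
Response Delay Deduction: −152 days → 31 August 2009.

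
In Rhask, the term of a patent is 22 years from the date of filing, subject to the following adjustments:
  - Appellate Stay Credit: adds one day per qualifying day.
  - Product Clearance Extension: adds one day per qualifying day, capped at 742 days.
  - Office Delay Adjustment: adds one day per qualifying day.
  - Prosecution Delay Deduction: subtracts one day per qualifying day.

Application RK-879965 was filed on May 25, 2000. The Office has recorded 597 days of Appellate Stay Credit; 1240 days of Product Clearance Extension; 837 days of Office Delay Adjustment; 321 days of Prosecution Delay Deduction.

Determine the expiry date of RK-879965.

Base term: filing date + 22 years → 25 May 2022.
Appellate Stay Credit: +597 days → 12 January 2024.
Product Clearance Extension: 1240 days claimed exceeds the 742-day cap, so +742 days → 23 January 2026.
Office Delay Adjustment: +837 days → 9 May 2028.
Prosecution Delay Deduction: −321 days → 23 June 2027.

June 23, 2027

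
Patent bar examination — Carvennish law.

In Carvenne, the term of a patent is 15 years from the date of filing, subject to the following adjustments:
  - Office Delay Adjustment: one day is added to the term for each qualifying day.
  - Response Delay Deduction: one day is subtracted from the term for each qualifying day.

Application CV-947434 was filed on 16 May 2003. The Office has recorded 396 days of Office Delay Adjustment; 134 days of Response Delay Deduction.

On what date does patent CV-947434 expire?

February 2, 2019

Base term: filing date + 15 years → 16 May 2018.
Office Delay Adjustment: +396 days → 16 June 2019.
Response Delay Deduction: −134 days → 2 February 2019.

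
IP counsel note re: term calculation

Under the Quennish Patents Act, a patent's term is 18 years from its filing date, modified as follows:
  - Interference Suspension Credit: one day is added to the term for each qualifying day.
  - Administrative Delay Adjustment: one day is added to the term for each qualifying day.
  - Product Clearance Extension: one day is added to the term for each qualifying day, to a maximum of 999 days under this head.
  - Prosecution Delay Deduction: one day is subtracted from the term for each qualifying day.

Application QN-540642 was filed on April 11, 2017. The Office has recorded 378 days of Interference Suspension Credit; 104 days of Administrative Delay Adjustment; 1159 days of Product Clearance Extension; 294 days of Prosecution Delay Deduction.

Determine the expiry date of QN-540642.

July 11, 2038

Base term: filing date + 18 years → 11 April 2035.
Interference Suspension Credit: +378 days → 23 April 2036.
Administrative Delay Adjustment: +104 days → 5 August 2036.
Product Clearance Extension: 1159 days claimed exceeds the 999-day cap, so +999 days → 1 May 2039.
Prosecution Delay Deduction: −294 days → 11 July 2038.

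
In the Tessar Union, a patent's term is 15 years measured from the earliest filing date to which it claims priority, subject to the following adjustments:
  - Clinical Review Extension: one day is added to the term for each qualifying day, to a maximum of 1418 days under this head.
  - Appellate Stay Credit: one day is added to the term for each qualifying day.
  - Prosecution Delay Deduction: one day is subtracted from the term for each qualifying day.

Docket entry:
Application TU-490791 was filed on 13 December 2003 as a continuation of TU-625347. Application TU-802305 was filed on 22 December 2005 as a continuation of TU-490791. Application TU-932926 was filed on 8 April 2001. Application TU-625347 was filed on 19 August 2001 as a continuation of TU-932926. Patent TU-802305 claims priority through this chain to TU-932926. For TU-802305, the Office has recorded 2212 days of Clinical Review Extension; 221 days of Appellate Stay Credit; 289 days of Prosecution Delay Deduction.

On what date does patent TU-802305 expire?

December 19, 2019

Earliest priority filing: 8 April 2001.
Base term: 8 April 2001 + 15 years → 8 April 2016.
Clinical Review Extension: 2212 days claimed exceeds the 1418-day cap, so +1418 days → 25 February 2020.
Appellate Stay Credit: +221 days → 3 October 2020.
Prosecution Delay Deduction: −289 days → 19 December 2019.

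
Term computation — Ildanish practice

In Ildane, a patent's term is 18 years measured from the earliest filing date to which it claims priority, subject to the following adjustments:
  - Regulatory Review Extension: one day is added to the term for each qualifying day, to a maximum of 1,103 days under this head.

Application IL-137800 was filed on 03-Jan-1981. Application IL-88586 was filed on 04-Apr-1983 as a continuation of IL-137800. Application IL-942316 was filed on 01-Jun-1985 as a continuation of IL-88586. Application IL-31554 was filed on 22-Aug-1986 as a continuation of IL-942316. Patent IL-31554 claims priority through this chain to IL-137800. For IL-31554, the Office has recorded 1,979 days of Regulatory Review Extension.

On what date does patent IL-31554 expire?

January 10, 2002

Earliest priority filing: 3 January 1981.
Base term: 3 January 1981 + 18 years → 3 January 1999.
Regulatory Review Extension: 1979 days claimed exceeds the 1103-day cap, so +1103 days → 10 January 2002.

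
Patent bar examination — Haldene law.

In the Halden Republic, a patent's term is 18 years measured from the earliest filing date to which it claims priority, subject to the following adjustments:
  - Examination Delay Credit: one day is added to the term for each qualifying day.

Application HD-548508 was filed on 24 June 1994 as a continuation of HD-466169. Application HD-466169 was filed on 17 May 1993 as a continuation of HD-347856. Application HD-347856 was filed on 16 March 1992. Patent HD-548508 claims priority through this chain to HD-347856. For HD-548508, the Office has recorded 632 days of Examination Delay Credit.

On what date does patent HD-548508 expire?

2011-12-08

Earliest priority filing: 16 March 1992.
Base term: 16 March 1992 + 18 years → 16 March 2010.
Examination Delay Credit: +632 days → 8 December 2011.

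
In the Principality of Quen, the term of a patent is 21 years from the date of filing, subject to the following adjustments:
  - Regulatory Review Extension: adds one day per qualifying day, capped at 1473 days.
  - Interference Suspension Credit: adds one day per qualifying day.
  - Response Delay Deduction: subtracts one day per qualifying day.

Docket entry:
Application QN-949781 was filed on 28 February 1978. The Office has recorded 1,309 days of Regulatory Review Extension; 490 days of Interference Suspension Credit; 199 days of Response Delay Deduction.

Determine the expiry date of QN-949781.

Base term: filing date + 21 years → 28 February 1999.
Regulatory Review Extension: 1309 days (within the 1473-day cap) → +1309 days → 29 September 2002.
Interference Suspension Credit: +490 days → 1 February 2004.
Response Delay Deduction: −199 days → 17 July 2003.

2003-07-17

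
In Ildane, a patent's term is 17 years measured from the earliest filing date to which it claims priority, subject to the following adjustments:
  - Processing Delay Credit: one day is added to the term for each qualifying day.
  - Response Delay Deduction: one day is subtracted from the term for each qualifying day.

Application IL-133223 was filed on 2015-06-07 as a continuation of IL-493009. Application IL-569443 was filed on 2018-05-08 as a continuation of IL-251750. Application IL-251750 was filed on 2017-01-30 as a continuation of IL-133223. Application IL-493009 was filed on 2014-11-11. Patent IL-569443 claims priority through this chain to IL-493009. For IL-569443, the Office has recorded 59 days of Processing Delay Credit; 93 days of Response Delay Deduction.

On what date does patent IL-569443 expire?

2031-10-08

Earliest priority filing: 11 November 2014.
Base term: 11 November 2014 + 17 years → 11 November 2031.
Processing Delay Credit: +59 days → 9 January 2032.
Response Delay Deduction: −93 days → 8 October 2031.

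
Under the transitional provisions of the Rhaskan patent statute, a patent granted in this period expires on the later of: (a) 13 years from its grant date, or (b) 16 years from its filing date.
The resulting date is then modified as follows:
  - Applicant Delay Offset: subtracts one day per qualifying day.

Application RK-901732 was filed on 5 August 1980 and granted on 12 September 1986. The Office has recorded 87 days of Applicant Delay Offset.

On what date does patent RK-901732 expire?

1999-06-17

(a) grant + 13 years → 12 September 1999.
(b) filing + 16 years → 5 August 1996.
Later of the two: 12 September 1999.
Applicant Delay Offset: −87 days → 17 June 1999.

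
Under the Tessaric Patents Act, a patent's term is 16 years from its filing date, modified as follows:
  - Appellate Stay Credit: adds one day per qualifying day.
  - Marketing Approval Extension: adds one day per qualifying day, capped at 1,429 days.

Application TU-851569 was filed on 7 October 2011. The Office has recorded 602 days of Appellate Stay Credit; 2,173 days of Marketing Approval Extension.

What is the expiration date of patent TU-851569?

April 29, 2033

Base term: filing date + 16 years → 7 October 2027.
Appellate Stay Credit: +602 days → 31 May 2029.
Marketing Approval Extension: 2173 days claimed exceeds the 1429-day cap, so +1429 days → 29 April 2033.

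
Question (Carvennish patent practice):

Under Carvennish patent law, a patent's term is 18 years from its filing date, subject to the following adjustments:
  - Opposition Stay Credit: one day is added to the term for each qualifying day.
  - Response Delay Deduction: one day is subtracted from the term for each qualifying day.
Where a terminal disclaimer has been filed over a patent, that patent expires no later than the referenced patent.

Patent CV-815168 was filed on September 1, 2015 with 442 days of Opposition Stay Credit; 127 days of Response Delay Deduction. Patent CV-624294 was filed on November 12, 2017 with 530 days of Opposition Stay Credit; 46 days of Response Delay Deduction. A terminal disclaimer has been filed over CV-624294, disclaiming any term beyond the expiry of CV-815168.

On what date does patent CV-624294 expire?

Natural term of CV-624294:
  Base: filing + 18 years → 12 November 2035.
  Opposition Stay Credit: +530 days → 25 April 2037.
  Response Delay Deduction: −46 days → 10 March 2037.
Expiry of referenced patent CV-815168:
  Base: filing + 18 years → 1 September 2033.
  Opposition Stay Credit: +442 days → 17 November 2034.
  Response Delay Deduction: −127 days → 13 July 2034.
Terminal disclaimer: CV-624294 expires on the earlier of 10 March 2037 and 13 July 2034.

2034-07-13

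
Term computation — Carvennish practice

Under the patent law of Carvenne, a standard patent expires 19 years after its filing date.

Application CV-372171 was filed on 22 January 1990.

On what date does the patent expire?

Filing date + 19 years → 22 January 2009.

2009-01-22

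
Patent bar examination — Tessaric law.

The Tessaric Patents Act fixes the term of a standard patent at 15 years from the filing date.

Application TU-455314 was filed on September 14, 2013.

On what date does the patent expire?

September 14, 2028

Filing date + 15 years → 14 September 2028.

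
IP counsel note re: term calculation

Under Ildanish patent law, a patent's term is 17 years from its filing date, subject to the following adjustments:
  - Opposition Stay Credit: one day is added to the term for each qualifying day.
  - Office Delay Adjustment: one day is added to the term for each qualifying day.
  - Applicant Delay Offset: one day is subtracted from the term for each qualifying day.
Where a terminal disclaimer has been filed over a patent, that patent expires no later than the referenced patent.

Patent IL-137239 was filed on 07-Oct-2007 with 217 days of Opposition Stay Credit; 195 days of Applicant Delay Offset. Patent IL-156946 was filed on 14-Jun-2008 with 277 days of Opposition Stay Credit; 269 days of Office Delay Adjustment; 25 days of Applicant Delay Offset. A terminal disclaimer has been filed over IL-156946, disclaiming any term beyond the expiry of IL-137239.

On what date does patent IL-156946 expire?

October 29, 2024

Natural term of IL-156946:
  Base: filing + 17 years → 14 June 2025.
  Opposition Stay Credit: +277 days → 18 March 2026.
  Office Delay Adjustment: +269 days → 12 December 2026.
  Applicant Delay Offset: −25 days → 17 November 2026.
Expiry of referenced patent IL-137239:
  Base: filing + 17 years → 7 October 2024.
  Opposition Stay Credit: +217 days → 12 May 2025.
  Applicant Delay Offset: −195 days → 29 October 2024.
Terminal disclaimer: IL-156946 expires on the earlier of 17 November 2026 and 29 October 2024.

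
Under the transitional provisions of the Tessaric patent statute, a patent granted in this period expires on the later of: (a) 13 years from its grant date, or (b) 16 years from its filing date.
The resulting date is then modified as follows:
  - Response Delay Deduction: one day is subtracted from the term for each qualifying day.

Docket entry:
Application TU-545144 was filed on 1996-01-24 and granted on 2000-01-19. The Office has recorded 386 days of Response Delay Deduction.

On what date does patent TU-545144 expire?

2011-12-30

(a) grant + 13 years → 19 January 2013.
(b) filing + 16 years → 24 January 2012.
Later of the two: 19 January 2013.
Response Delay Deduction: −386 days → 30 December 2011.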